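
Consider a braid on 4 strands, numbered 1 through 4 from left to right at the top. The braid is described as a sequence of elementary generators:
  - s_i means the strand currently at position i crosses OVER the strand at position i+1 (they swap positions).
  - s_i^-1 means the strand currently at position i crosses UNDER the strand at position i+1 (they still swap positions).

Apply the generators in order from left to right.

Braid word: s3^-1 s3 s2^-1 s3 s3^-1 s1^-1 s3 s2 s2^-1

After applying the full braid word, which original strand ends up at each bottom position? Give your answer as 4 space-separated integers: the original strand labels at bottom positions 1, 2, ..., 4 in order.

Answer: 3 1 4 2

Derivation:
Gen 1 (s3^-1): strand 3 crosses under strand 4. Perm now: [1 2 4 3]
Gen 2 (s3): strand 4 crosses over strand 3. Perm now: [1 2 3 4]
Gen 3 (s2^-1): strand 2 crosses under strand 3. Perm now: [1 3 2 4]
Gen 4 (s3): strand 2 crosses over strand 4. Perm now: [1 3 4 2]
Gen 5 (s3^-1): strand 4 crosses under strand 2. Perm now: [1 3 2 4]
Gen 6 (s1^-1): strand 1 crosses under strand 3. Perm now: [3 1 2 4]
Gen 7 (s3): strand 2 crosses over strand 4. Perm now: [3 1 4 2]
Gen 8 (s2): strand 1 crosses over strand 4. Perm now: [3 4 1 2]
Gen 9 (s2^-1): strand 4 crosses under strand 1. Perm now: [3 1 4 2]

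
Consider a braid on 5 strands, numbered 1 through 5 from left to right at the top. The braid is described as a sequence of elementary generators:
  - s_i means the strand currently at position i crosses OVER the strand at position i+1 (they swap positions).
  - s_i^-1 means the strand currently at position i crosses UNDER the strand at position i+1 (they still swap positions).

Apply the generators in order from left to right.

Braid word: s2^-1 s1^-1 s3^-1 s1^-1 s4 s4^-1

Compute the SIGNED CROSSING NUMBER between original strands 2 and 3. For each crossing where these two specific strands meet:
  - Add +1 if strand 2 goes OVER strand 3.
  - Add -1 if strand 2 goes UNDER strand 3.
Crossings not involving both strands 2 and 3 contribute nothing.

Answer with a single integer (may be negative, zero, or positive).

Answer: -1

Derivation:
Gen 1: 2 under 3. Both 2&3? yes. Contrib: -1. Sum: -1
Gen 2: crossing 1x3. Both 2&3? no. Sum: -1
Gen 3: crossing 2x4. Both 2&3? no. Sum: -1
Gen 4: crossing 3x1. Both 2&3? no. Sum: -1
Gen 5: crossing 2x5. Both 2&3? no. Sum: -1
Gen 6: crossing 5x2. Both 2&3? no. Sum: -1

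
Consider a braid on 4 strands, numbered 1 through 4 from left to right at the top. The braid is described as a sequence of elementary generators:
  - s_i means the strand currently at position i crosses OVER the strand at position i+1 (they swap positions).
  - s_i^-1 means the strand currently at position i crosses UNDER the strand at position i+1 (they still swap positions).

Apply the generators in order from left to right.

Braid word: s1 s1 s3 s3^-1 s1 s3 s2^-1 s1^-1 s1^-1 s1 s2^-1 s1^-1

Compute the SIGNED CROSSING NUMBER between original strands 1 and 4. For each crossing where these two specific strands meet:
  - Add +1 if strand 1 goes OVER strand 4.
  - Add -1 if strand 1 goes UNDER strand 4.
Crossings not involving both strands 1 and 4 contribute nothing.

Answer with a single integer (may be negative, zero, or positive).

Gen 1: crossing 1x2. Both 1&4? no. Sum: 0
Gen 2: crossing 2x1. Both 1&4? no. Sum: 0
Gen 3: crossing 3x4. Both 1&4? no. Sum: 0
Gen 4: crossing 4x3. Both 1&4? no. Sum: 0
Gen 5: crossing 1x2. Both 1&4? no. Sum: 0
Gen 6: crossing 3x4. Both 1&4? no. Sum: 0
Gen 7: 1 under 4. Both 1&4? yes. Contrib: -1. Sum: -1
Gen 8: crossing 2x4. Both 1&4? no. Sum: -1
Gen 9: crossing 4x2. Both 1&4? no. Sum: -1
Gen 10: crossing 2x4. Both 1&4? no. Sum: -1
Gen 11: crossing 2x1. Both 1&4? no. Sum: -1
Gen 12: 4 under 1. Both 1&4? yes. Contrib: +1. Sum: 0

Answer: 0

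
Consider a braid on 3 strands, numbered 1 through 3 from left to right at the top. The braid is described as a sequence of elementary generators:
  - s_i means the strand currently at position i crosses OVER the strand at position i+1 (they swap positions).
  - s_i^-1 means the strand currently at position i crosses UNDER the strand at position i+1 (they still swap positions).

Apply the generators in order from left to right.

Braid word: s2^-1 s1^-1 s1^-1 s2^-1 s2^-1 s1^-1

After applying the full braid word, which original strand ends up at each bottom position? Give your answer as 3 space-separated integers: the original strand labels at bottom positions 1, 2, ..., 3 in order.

Answer: 3 1 2

Derivation:
Gen 1 (s2^-1): strand 2 crosses under strand 3. Perm now: [1 3 2]
Gen 2 (s1^-1): strand 1 crosses under strand 3. Perm now: [3 1 2]
Gen 3 (s1^-1): strand 3 crosses under strand 1. Perm now: [1 3 2]
Gen 4 (s2^-1): strand 3 crosses under strand 2. Perm now: [1 2 3]
Gen 5 (s2^-1): strand 2 crosses under strand 3. Perm now: [1 3 2]
Gen 6 (s1^-1): strand 1 crosses under strand 3. Perm now: [3 1 2]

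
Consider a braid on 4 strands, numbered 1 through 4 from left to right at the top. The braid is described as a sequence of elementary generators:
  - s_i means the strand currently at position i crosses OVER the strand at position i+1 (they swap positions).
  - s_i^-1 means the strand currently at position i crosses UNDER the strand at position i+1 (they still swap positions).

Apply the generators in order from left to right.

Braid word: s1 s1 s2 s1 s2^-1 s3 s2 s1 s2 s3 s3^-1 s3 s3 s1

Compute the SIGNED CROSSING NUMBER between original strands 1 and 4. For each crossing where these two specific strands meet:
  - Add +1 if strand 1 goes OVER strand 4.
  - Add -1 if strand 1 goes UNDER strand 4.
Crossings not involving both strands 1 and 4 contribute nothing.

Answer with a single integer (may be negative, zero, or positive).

Gen 1: crossing 1x2. Both 1&4? no. Sum: 0
Gen 2: crossing 2x1. Both 1&4? no. Sum: 0
Gen 3: crossing 2x3. Both 1&4? no. Sum: 0
Gen 4: crossing 1x3. Both 1&4? no. Sum: 0
Gen 5: crossing 1x2. Both 1&4? no. Sum: 0
Gen 6: 1 over 4. Both 1&4? yes. Contrib: +1. Sum: 1
Gen 7: crossing 2x4. Both 1&4? no. Sum: 1
Gen 8: crossing 3x4. Both 1&4? no. Sum: 1
Gen 9: crossing 3x2. Both 1&4? no. Sum: 1
Gen 10: crossing 3x1. Both 1&4? no. Sum: 1
Gen 11: crossing 1x3. Both 1&4? no. Sum: 1
Gen 12: crossing 3x1. Both 1&4? no. Sum: 1
Gen 13: crossing 1x3. Both 1&4? no. Sum: 1
Gen 14: crossing 4x2. Both 1&4? no. Sum: 1

Answer: 1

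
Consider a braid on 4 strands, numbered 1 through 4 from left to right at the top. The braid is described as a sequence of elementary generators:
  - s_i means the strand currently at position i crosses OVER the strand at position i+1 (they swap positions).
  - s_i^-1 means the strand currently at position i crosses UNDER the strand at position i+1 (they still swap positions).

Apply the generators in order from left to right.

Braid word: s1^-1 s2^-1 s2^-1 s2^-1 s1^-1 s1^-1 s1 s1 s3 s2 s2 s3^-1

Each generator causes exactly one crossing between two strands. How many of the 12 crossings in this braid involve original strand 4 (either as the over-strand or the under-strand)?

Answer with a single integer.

Gen 1: crossing 1x2. Involves strand 4? no. Count so far: 0
Gen 2: crossing 1x3. Involves strand 4? no. Count so far: 0
Gen 3: crossing 3x1. Involves strand 4? no. Count so far: 0
Gen 4: crossing 1x3. Involves strand 4? no. Count so far: 0
Gen 5: crossing 2x3. Involves strand 4? no. Count so far: 0
Gen 6: crossing 3x2. Involves strand 4? no. Count so far: 0
Gen 7: crossing 2x3. Involves strand 4? no. Count so far: 0
Gen 8: crossing 3x2. Involves strand 4? no. Count so far: 0
Gen 9: crossing 1x4. Involves strand 4? yes. Count so far: 1
Gen 10: crossing 3x4. Involves strand 4? yes. Count so far: 2
Gen 11: crossing 4x3. Involves strand 4? yes. Count so far: 3
Gen 12: crossing 4x1. Involves strand 4? yes. Count so far: 4

Answer: 4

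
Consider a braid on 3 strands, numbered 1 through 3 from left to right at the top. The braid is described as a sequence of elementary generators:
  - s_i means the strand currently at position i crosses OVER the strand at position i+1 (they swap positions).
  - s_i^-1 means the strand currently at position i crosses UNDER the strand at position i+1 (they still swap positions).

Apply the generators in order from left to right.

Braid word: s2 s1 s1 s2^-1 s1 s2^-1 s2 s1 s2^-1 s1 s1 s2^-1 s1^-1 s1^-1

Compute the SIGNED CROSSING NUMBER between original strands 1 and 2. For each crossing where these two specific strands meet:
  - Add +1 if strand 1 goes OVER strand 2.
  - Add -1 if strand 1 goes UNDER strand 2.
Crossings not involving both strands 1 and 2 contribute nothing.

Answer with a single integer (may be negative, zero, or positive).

Answer: 0

Derivation:
Gen 1: crossing 2x3. Both 1&2? no. Sum: 0
Gen 2: crossing 1x3. Both 1&2? no. Sum: 0
Gen 3: crossing 3x1. Both 1&2? no. Sum: 0
Gen 4: crossing 3x2. Both 1&2? no. Sum: 0
Gen 5: 1 over 2. Both 1&2? yes. Contrib: +1. Sum: 1
Gen 6: crossing 1x3. Both 1&2? no. Sum: 1
Gen 7: crossing 3x1. Both 1&2? no. Sum: 1
Gen 8: 2 over 1. Both 1&2? yes. Contrib: -1. Sum: 0
Gen 9: crossing 2x3. Both 1&2? no. Sum: 0
Gen 10: crossing 1x3. Both 1&2? no. Sum: 0
Gen 11: crossing 3x1. Both 1&2? no. Sum: 0
Gen 12: crossing 3x2. Both 1&2? no. Sum: 0
Gen 13: 1 under 2. Both 1&2? yes. Contrib: -1. Sum: -1
Gen 14: 2 under 1. Both 1&2? yes. Contrib: +1. Sum: 0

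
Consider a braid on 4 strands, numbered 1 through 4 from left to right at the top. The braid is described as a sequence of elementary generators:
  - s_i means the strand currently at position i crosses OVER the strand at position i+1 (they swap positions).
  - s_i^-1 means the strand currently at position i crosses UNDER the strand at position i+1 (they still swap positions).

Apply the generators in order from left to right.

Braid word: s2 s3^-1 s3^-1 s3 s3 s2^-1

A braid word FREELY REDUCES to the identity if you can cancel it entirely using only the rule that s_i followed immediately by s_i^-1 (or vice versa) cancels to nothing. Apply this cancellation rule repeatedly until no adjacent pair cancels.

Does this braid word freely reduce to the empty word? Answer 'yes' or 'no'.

Gen 1 (s2): push. Stack: [s2]
Gen 2 (s3^-1): push. Stack: [s2 s3^-1]
Gen 3 (s3^-1): push. Stack: [s2 s3^-1 s3^-1]
Gen 4 (s3): cancels prior s3^-1. Stack: [s2 s3^-1]
Gen 5 (s3): cancels prior s3^-1. Stack: [s2]
Gen 6 (s2^-1): cancels prior s2. Stack: []
Reduced word: (empty)

Answer: yes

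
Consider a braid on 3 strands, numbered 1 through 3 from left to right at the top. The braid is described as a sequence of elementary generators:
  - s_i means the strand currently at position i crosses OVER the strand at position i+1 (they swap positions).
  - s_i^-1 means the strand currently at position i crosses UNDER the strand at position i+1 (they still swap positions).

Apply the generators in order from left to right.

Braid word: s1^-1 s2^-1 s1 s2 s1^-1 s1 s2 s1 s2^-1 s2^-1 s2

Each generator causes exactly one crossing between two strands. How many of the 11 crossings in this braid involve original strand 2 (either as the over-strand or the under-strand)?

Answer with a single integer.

Gen 1: crossing 1x2. Involves strand 2? yes. Count so far: 1
Gen 2: crossing 1x3. Involves strand 2? no. Count so far: 1
Gen 3: crossing 2x3. Involves strand 2? yes. Count so far: 2
Gen 4: crossing 2x1. Involves strand 2? yes. Count so far: 3
Gen 5: crossing 3x1. Involves strand 2? no. Count so far: 3
Gen 6: crossing 1x3. Involves strand 2? no. Count so far: 3
Gen 7: crossing 1x2. Involves strand 2? yes. Count so far: 4
Gen 8: crossing 3x2. Involves strand 2? yes. Count so far: 5
Gen 9: crossing 3x1. Involves strand 2? no. Count so far: 5
Gen 10: crossing 1x3. Involves strand 2? no. Count so far: 5
Gen 11: crossing 3x1. Involves strand 2? no. Count so far: 5

Answer: 5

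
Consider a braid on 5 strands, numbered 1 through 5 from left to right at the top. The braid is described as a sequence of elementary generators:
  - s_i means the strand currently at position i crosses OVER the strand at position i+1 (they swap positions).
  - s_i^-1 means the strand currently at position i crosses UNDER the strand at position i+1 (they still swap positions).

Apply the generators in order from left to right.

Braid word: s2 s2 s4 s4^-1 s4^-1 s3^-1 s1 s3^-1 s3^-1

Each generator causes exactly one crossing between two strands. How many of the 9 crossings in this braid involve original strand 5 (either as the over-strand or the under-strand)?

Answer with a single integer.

Gen 1: crossing 2x3. Involves strand 5? no. Count so far: 0
Gen 2: crossing 3x2. Involves strand 5? no. Count so far: 0
Gen 3: crossing 4x5. Involves strand 5? yes. Count so far: 1
Gen 4: crossing 5x4. Involves strand 5? yes. Count so far: 2
Gen 5: crossing 4x5. Involves strand 5? yes. Count so far: 3
Gen 6: crossing 3x5. Involves strand 5? yes. Count so far: 4
Gen 7: crossing 1x2. Involves strand 5? no. Count so far: 4
Gen 8: crossing 5x3. Involves strand 5? yes. Count so far: 5
Gen 9: crossing 3x5. Involves strand 5? yes. Count so far: 6

Answer: 6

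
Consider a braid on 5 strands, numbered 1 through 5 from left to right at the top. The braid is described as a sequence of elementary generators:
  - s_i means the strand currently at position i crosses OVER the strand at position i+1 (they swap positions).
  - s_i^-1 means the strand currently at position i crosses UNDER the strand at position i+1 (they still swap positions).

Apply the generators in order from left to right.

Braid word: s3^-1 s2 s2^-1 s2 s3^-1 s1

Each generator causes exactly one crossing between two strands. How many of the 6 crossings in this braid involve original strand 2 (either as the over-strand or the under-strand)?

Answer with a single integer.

Gen 1: crossing 3x4. Involves strand 2? no. Count so far: 0
Gen 2: crossing 2x4. Involves strand 2? yes. Count so far: 1
Gen 3: crossing 4x2. Involves strand 2? yes. Count so far: 2
Gen 4: crossing 2x4. Involves strand 2? yes. Count so far: 3
Gen 5: crossing 2x3. Involves strand 2? yes. Count so far: 4
Gen 6: crossing 1x4. Involves strand 2? no. Count so far: 4

Answer: 4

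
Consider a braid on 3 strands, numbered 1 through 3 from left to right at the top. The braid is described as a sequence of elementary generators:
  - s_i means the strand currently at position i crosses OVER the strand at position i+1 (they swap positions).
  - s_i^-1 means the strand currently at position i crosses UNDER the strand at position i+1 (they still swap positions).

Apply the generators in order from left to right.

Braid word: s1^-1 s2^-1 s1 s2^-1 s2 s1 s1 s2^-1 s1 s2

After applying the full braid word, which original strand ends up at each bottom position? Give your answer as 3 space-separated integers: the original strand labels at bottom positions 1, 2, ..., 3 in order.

Gen 1 (s1^-1): strand 1 crosses under strand 2. Perm now: [2 1 3]
Gen 2 (s2^-1): strand 1 crosses under strand 3. Perm now: [2 3 1]
Gen 3 (s1): strand 2 crosses over strand 3. Perm now: [3 2 1]
Gen 4 (s2^-1): strand 2 crosses under strand 1. Perm now: [3 1 2]
Gen 5 (s2): strand 1 crosses over strand 2. Perm now: [3 2 1]
Gen 6 (s1): strand 3 crosses over strand 2. Perm now: [2 3 1]
Gen 7 (s1): strand 2 crosses over strand 3. Perm now: [3 2 1]
Gen 8 (s2^-1): strand 2 crosses under strand 1. Perm now: [3 1 2]
Gen 9 (s1): strand 3 crosses over strand 1. Perm now: [1 3 2]
Gen 10 (s2): strand 3 crosses over strand 2. Perm now: [1 2 3]

Answer: 1 2 3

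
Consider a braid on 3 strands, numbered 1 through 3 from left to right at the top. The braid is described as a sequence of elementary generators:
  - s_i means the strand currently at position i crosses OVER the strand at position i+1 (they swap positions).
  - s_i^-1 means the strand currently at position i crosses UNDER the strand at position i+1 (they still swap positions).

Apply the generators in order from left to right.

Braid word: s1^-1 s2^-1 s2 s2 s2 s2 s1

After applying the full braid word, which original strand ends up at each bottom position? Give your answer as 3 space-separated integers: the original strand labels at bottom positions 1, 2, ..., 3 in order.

Gen 1 (s1^-1): strand 1 crosses under strand 2. Perm now: [2 1 3]
Gen 2 (s2^-1): strand 1 crosses under strand 3. Perm now: [2 3 1]
Gen 3 (s2): strand 3 crosses over strand 1. Perm now: [2 1 3]
Gen 4 (s2): strand 1 crosses over strand 3. Perm now: [2 3 1]
Gen 5 (s2): strand 3 crosses over strand 1. Perm now: [2 1 3]
Gen 6 (s2): strand 1 crosses over strand 3. Perm now: [2 3 1]
Gen 7 (s1): strand 2 crosses over strand 3. Perm now: [3 2 1]

Answer: 3 2 1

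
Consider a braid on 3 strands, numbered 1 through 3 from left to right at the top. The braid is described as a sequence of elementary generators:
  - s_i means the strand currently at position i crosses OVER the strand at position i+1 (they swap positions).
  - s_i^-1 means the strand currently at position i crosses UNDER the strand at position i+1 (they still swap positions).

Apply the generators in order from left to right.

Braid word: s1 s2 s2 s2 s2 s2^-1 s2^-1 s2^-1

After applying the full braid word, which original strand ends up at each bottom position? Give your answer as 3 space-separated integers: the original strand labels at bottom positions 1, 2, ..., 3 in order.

Answer: 2 3 1

Derivation:
Gen 1 (s1): strand 1 crosses over strand 2. Perm now: [2 1 3]
Gen 2 (s2): strand 1 crosses over strand 3. Perm now: [2 3 1]
Gen 3 (s2): strand 3 crosses over strand 1. Perm now: [2 1 3]
Gen 4 (s2): strand 1 crosses over strand 3. Perm now: [2 3 1]
Gen 5 (s2): strand 3 crosses over strand 1. Perm now: [2 1 3]
Gen 6 (s2^-1): strand 1 crosses under strand 3. Perm now: [2 3 1]
Gen 7 (s2^-1): strand 3 crosses under strand 1. Perm now: [2 1 3]
Gen 8 (s2^-1): strand 1 crosses under strand 3. Perm now: [2 3 1]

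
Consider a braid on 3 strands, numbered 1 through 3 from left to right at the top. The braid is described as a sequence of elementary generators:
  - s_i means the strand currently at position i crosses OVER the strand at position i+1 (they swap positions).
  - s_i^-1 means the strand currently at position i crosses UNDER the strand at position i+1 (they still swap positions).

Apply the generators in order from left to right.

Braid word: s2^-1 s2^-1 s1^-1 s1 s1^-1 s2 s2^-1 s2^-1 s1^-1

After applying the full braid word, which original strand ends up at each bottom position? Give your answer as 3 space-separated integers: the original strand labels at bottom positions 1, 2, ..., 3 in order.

Gen 1 (s2^-1): strand 2 crosses under strand 3. Perm now: [1 3 2]
Gen 2 (s2^-1): strand 3 crosses under strand 2. Perm now: [1 2 3]
Gen 3 (s1^-1): strand 1 crosses under strand 2. Perm now: [2 1 3]
Gen 4 (s1): strand 2 crosses over strand 1. Perm now: [1 2 3]
Gen 5 (s1^-1): strand 1 crosses under strand 2. Perm now: [2 1 3]
Gen 6 (s2): strand 1 crosses over strand 3. Perm now: [2 3 1]
Gen 7 (s2^-1): strand 3 crosses under strand 1. Perm now: [2 1 3]
Gen 8 (s2^-1): strand 1 crosses under strand 3. Perm now: [2 3 1]
Gen 9 (s1^-1): strand 2 crosses under strand 3. Perm now: [3 2 1]

Answer: 3 2 1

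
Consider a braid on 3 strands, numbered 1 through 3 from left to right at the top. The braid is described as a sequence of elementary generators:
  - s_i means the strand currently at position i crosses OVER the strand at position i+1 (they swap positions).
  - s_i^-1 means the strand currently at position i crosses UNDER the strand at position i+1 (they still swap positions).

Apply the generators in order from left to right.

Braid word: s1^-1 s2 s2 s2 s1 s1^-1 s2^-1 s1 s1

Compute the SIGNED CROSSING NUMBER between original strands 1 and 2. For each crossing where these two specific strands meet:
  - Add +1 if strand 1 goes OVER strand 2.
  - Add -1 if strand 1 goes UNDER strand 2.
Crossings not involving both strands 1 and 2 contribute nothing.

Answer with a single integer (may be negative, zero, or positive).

Answer: -1

Derivation:
Gen 1: 1 under 2. Both 1&2? yes. Contrib: -1. Sum: -1
Gen 2: crossing 1x3. Both 1&2? no. Sum: -1
Gen 3: crossing 3x1. Both 1&2? no. Sum: -1
Gen 4: crossing 1x3. Both 1&2? no. Sum: -1
Gen 5: crossing 2x3. Both 1&2? no. Sum: -1
Gen 6: crossing 3x2. Both 1&2? no. Sum: -1
Gen 7: crossing 3x1. Both 1&2? no. Sum: -1
Gen 8: 2 over 1. Both 1&2? yes. Contrib: -1. Sum: -2
Gen 9: 1 over 2. Both 1&2? yes. Contrib: +1. Sum: -1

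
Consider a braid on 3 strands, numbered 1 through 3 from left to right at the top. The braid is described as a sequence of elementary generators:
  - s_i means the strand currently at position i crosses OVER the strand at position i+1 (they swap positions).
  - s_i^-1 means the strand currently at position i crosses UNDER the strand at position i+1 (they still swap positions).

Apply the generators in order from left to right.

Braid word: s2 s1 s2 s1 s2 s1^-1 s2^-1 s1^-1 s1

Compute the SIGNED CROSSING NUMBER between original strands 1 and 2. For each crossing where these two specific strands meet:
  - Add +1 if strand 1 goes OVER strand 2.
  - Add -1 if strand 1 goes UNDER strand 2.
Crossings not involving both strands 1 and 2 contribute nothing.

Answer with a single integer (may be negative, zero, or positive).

Answer: 2

Derivation:
Gen 1: crossing 2x3. Both 1&2? no. Sum: 0
Gen 2: crossing 1x3. Both 1&2? no. Sum: 0
Gen 3: 1 over 2. Both 1&2? yes. Contrib: +1. Sum: 1
Gen 4: crossing 3x2. Both 1&2? no. Sum: 1
Gen 5: crossing 3x1. Both 1&2? no. Sum: 1
Gen 6: 2 under 1. Both 1&2? yes. Contrib: +1. Sum: 2
Gen 7: crossing 2x3. Both 1&2? no. Sum: 2
Gen 8: crossing 1x3. Both 1&2? no. Sum: 2
Gen 9: crossing 3x1. Both 1&2? no. Sum: 2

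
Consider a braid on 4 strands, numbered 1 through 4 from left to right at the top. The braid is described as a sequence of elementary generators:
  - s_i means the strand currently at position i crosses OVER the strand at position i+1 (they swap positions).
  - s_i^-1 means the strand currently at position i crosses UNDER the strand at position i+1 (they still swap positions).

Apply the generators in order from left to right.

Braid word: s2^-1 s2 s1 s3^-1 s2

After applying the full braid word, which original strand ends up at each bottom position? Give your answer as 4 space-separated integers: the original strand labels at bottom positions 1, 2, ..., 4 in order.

Answer: 2 4 1 3

Derivation:
Gen 1 (s2^-1): strand 2 crosses under strand 3. Perm now: [1 3 2 4]
Gen 2 (s2): strand 3 crosses over strand 2. Perm now: [1 2 3 4]
Gen 3 (s1): strand 1 crosses over strand 2. Perm now: [2 1 3 4]
Gen 4 (s3^-1): strand 3 crosses under strand 4. Perm now: [2 1 4 3]
Gen 5 (s2): strand 1 crosses over strand 4. Perm now: [2 4 1 3]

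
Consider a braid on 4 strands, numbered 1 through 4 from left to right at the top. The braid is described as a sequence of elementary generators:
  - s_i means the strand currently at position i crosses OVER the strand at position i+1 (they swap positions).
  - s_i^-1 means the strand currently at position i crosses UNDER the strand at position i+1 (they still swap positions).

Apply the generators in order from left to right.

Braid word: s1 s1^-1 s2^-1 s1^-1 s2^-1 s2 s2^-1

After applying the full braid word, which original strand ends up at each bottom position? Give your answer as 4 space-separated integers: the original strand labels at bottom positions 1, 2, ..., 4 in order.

Gen 1 (s1): strand 1 crosses over strand 2. Perm now: [2 1 3 4]
Gen 2 (s1^-1): strand 2 crosses under strand 1. Perm now: [1 2 3 4]
Gen 3 (s2^-1): strand 2 crosses under strand 3. Perm now: [1 3 2 4]
Gen 4 (s1^-1): strand 1 crosses under strand 3. Perm now: [3 1 2 4]
Gen 5 (s2^-1): strand 1 crosses under strand 2. Perm now: [3 2 1 4]
Gen 6 (s2): strand 2 crosses over strand 1. Perm now: [3 1 2 4]
Gen 7 (s2^-1): strand 1 crosses under strand 2. Perm now: [3 2 1 4]

Answer: 3 2 1 4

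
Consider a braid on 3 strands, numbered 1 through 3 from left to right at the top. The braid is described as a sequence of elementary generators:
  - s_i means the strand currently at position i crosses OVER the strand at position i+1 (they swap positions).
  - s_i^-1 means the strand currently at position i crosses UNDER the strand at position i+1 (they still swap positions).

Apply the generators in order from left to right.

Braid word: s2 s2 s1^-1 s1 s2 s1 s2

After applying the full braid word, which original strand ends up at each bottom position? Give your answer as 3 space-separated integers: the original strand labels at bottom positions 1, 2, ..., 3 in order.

Answer: 3 2 1

Derivation:
Gen 1 (s2): strand 2 crosses over strand 3. Perm now: [1 3 2]
Gen 2 (s2): strand 3 crosses over strand 2. Perm now: [1 2 3]
Gen 3 (s1^-1): strand 1 crosses under strand 2. Perm now: [2 1 3]
Gen 4 (s1): strand 2 crosses over strand 1. Perm now: [1 2 3]
Gen 5 (s2): strand 2 crosses over strand 3. Perm now: [1 3 2]
Gen 6 (s1): strand 1 crosses over strand 3. Perm now: [3 1 2]
Gen 7 (s2): strand 1 crosses over strand 2. Perm now: [3 2 1]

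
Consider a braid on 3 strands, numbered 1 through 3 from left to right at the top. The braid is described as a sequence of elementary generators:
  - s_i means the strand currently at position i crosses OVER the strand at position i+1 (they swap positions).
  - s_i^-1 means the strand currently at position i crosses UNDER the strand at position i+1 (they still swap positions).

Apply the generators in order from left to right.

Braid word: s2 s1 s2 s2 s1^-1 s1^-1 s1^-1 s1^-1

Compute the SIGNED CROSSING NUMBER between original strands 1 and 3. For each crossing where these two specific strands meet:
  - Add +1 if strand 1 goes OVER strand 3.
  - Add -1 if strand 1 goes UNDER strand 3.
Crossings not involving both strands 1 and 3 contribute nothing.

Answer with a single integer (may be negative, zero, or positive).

Answer: 1

Derivation:
Gen 1: crossing 2x3. Both 1&3? no. Sum: 0
Gen 2: 1 over 3. Both 1&3? yes. Contrib: +1. Sum: 1
Gen 3: crossing 1x2. Both 1&3? no. Sum: 1
Gen 4: crossing 2x1. Both 1&3? no. Sum: 1
Gen 5: 3 under 1. Both 1&3? yes. Contrib: +1. Sum: 2
Gen 6: 1 under 3. Both 1&3? yes. Contrib: -1. Sum: 1
Gen 7: 3 under 1. Both 1&3? yes. Contrib: +1. Sum: 2
Gen 8: 1 under 3. Both 1&3? yes. Contrib: -1. Sum: 1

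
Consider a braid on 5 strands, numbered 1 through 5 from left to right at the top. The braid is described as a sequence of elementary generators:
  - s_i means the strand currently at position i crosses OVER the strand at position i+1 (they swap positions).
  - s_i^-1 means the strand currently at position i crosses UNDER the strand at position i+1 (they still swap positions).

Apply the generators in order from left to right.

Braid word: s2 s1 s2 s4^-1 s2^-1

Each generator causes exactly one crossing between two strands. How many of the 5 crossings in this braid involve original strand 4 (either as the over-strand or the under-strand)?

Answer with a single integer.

Gen 1: crossing 2x3. Involves strand 4? no. Count so far: 0
Gen 2: crossing 1x3. Involves strand 4? no. Count so far: 0
Gen 3: crossing 1x2. Involves strand 4? no. Count so far: 0
Gen 4: crossing 4x5. Involves strand 4? yes. Count so far: 1
Gen 5: crossing 2x1. Involves strand 4? no. Count so far: 1

Answer: 1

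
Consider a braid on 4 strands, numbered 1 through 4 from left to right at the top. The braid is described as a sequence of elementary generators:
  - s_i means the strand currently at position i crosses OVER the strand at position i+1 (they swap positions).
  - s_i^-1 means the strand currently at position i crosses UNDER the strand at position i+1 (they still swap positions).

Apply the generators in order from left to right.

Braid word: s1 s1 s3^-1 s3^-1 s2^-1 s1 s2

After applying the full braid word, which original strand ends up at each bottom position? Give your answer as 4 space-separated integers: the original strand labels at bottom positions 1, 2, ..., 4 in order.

Answer: 3 2 1 4

Derivation:
Gen 1 (s1): strand 1 crosses over strand 2. Perm now: [2 1 3 4]
Gen 2 (s1): strand 2 crosses over strand 1. Perm now: [1 2 3 4]
Gen 3 (s3^-1): strand 3 crosses under strand 4. Perm now: [1 2 4 3]
Gen 4 (s3^-1): strand 4 crosses under strand 3. Perm now: [1 2 3 4]
Gen 5 (s2^-1): strand 2 crosses under strand 3. Perm now: [1 3 2 4]
Gen 6 (s1): strand 1 crosses over strand 3. Perm now: [3 1 2 4]
Gen 7 (s2): strand 1 crosses over strand 2. Perm now: [3 2 1 4]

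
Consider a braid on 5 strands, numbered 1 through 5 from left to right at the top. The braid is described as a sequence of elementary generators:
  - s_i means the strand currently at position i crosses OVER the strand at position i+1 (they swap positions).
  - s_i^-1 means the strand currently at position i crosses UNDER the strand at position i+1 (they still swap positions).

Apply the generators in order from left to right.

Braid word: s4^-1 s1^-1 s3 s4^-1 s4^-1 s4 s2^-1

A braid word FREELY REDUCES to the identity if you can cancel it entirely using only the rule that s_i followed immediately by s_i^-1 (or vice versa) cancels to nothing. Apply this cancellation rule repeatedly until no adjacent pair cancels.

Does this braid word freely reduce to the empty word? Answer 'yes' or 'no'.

Answer: no

Derivation:
Gen 1 (s4^-1): push. Stack: [s4^-1]
Gen 2 (s1^-1): push. Stack: [s4^-1 s1^-1]
Gen 3 (s3): push. Stack: [s4^-1 s1^-1 s3]
Gen 4 (s4^-1): push. Stack: [s4^-1 s1^-1 s3 s4^-1]
Gen 5 (s4^-1): push. Stack: [s4^-1 s1^-1 s3 s4^-1 s4^-1]
Gen 6 (s4): cancels prior s4^-1. Stack: [s4^-1 s1^-1 s3 s4^-1]
Gen 7 (s2^-1): push. Stack: [s4^-1 s1^-1 s3 s4^-1 s2^-1]
Reduced word: s4^-1 s1^-1 s3 s4^-1 s2^-1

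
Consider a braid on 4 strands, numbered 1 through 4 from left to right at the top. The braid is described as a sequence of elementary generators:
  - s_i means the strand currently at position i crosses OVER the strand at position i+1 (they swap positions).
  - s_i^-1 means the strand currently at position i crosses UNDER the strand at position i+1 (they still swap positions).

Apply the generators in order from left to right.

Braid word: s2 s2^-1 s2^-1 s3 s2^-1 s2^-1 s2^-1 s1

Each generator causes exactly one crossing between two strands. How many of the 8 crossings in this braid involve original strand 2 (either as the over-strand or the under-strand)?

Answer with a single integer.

Answer: 4

Derivation:
Gen 1: crossing 2x3. Involves strand 2? yes. Count so far: 1
Gen 2: crossing 3x2. Involves strand 2? yes. Count so far: 2
Gen 3: crossing 2x3. Involves strand 2? yes. Count so far: 3
Gen 4: crossing 2x4. Involves strand 2? yes. Count so far: 4
Gen 5: crossing 3x4. Involves strand 2? no. Count so far: 4
Gen 6: crossing 4x3. Involves strand 2? no. Count so far: 4
Gen 7: crossing 3x4. Involves strand 2? no. Count so far: 4
Gen 8: crossing 1x4. Involves strand 2? no. Count so far: 4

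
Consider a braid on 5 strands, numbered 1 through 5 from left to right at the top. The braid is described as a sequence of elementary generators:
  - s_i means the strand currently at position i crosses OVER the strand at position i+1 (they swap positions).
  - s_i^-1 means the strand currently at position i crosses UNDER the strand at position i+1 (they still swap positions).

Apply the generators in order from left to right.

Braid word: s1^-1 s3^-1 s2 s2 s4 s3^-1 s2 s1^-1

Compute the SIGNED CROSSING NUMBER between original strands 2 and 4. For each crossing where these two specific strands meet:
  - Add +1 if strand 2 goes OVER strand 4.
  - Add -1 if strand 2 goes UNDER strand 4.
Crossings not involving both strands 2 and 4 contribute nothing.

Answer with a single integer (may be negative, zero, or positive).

Gen 1: crossing 1x2. Both 2&4? no. Sum: 0
Gen 2: crossing 3x4. Both 2&4? no. Sum: 0
Gen 3: crossing 1x4. Both 2&4? no. Sum: 0
Gen 4: crossing 4x1. Both 2&4? no. Sum: 0
Gen 5: crossing 3x5. Both 2&4? no. Sum: 0
Gen 6: crossing 4x5. Both 2&4? no. Sum: 0
Gen 7: crossing 1x5. Both 2&4? no. Sum: 0
Gen 8: crossing 2x5. Both 2&4? no. Sum: 0

Answer: 0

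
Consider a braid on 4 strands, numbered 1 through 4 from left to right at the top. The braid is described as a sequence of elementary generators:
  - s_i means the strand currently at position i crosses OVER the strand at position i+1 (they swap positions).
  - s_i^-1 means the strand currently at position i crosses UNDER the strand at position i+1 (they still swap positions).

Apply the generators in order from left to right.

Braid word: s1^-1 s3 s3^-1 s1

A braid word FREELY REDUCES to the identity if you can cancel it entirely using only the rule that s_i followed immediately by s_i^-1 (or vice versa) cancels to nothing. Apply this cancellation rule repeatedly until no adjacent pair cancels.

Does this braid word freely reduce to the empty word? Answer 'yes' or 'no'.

Gen 1 (s1^-1): push. Stack: [s1^-1]
Gen 2 (s3): push. Stack: [s1^-1 s3]
Gen 3 (s3^-1): cancels prior s3. Stack: [s1^-1]
Gen 4 (s1): cancels prior s1^-1. Stack: []
Reduced word: (empty)

Answer: yes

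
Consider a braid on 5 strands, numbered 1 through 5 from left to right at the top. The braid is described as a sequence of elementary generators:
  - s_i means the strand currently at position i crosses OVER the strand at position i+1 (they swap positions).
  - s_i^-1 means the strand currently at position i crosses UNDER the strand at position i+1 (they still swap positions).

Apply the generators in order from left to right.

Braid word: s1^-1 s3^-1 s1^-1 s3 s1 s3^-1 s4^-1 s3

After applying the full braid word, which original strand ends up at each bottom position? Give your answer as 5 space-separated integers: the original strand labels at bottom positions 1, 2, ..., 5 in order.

Gen 1 (s1^-1): strand 1 crosses under strand 2. Perm now: [2 1 3 4 5]
Gen 2 (s3^-1): strand 3 crosses under strand 4. Perm now: [2 1 4 3 5]
Gen 3 (s1^-1): strand 2 crosses under strand 1. Perm now: [1 2 4 3 5]
Gen 4 (s3): strand 4 crosses over strand 3. Perm now: [1 2 3 4 5]
Gen 5 (s1): strand 1 crosses over strand 2. Perm now: [2 1 3 4 5]
Gen 6 (s3^-1): strand 3 crosses under strand 4. Perm now: [2 1 4 3 5]
Gen 7 (s4^-1): strand 3 crosses under strand 5. Perm now: [2 1 4 5 3]
Gen 8 (s3): strand 4 crosses over strand 5. Perm now: [2 1 5 4 3]

Answer: 2 1 5 4 3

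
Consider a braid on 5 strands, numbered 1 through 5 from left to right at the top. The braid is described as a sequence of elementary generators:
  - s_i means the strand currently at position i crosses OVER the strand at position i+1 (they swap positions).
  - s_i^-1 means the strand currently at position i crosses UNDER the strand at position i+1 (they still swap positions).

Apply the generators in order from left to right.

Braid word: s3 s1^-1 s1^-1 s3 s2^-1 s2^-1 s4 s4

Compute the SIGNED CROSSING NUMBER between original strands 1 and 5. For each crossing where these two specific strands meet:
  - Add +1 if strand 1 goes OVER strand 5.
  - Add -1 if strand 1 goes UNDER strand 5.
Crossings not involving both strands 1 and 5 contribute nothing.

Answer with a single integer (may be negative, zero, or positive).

Gen 1: crossing 3x4. Both 1&5? no. Sum: 0
Gen 2: crossing 1x2. Both 1&5? no. Sum: 0
Gen 3: crossing 2x1. Both 1&5? no. Sum: 0
Gen 4: crossing 4x3. Both 1&5? no. Sum: 0
Gen 5: crossing 2x3. Both 1&5? no. Sum: 0
Gen 6: crossing 3x2. Both 1&5? no. Sum: 0
Gen 7: crossing 4x5. Both 1&5? no. Sum: 0
Gen 8: crossing 5x4. Both 1&5? no. Sum: 0

Answer: 0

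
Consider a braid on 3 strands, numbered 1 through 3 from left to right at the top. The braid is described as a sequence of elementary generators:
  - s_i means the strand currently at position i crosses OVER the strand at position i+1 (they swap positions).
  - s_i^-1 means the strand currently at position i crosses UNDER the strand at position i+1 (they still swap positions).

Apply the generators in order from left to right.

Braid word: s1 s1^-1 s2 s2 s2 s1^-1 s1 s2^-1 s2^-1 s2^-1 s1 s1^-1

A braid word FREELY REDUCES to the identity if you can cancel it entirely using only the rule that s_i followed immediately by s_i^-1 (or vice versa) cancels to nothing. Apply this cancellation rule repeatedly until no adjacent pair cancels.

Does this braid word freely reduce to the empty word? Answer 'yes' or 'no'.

Answer: yes

Derivation:
Gen 1 (s1): push. Stack: [s1]
Gen 2 (s1^-1): cancels prior s1. Stack: []
Gen 3 (s2): push. Stack: [s2]
Gen 4 (s2): push. Stack: [s2 s2]
Gen 5 (s2): push. Stack: [s2 s2 s2]
Gen 6 (s1^-1): push. Stack: [s2 s2 s2 s1^-1]
Gen 7 (s1): cancels prior s1^-1. Stack: [s2 s2 s2]
Gen 8 (s2^-1): cancels prior s2. Stack: [s2 s2]
Gen 9 (s2^-1): cancels prior s2. Stack: [s2]
Gen 10 (s2^-1): cancels prior s2. Stack: []
Gen 11 (s1): push. Stack: [s1]
Gen 12 (s1^-1): cancels prior s1. Stack: []
Reduced word: (empty)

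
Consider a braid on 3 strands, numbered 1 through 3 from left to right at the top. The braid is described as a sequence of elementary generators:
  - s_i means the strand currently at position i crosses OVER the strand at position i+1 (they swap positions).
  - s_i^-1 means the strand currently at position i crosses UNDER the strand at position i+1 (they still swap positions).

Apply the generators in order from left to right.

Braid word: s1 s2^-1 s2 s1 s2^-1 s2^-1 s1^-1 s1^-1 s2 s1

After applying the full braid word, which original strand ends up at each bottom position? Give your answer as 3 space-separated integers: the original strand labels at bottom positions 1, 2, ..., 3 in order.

Gen 1 (s1): strand 1 crosses over strand 2. Perm now: [2 1 3]
Gen 2 (s2^-1): strand 1 crosses under strand 3. Perm now: [2 3 1]
Gen 3 (s2): strand 3 crosses over strand 1. Perm now: [2 1 3]
Gen 4 (s1): strand 2 crosses over strand 1. Perm now: [1 2 3]
Gen 5 (s2^-1): strand 2 crosses under strand 3. Perm now: [1 3 2]
Gen 6 (s2^-1): strand 3 crosses under strand 2. Perm now: [1 2 3]
Gen 7 (s1^-1): strand 1 crosses under strand 2. Perm now: [2 1 3]
Gen 8 (s1^-1): strand 2 crosses under strand 1. Perm now: [1 2 3]
Gen 9 (s2): strand 2 crosses over strand 3. Perm now: [1 3 2]
Gen 10 (s1): strand 1 crosses over strand 3. Perm now: [3 1 2]

Answer: 3 1 2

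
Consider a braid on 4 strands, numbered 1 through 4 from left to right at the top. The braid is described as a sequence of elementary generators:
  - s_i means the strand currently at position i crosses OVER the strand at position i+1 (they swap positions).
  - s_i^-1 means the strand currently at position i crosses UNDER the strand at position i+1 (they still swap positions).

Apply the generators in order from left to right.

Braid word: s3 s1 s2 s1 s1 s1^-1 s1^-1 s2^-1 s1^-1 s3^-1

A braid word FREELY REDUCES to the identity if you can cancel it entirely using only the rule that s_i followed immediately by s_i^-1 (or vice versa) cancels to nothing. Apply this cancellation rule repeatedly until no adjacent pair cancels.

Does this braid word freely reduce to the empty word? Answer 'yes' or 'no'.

Answer: yes

Derivation:
Gen 1 (s3): push. Stack: [s3]
Gen 2 (s1): push. Stack: [s3 s1]
Gen 3 (s2): push. Stack: [s3 s1 s2]
Gen 4 (s1): push. Stack: [s3 s1 s2 s1]
Gen 5 (s1): push. Stack: [s3 s1 s2 s1 s1]
Gen 6 (s1^-1): cancels prior s1. Stack: [s3 s1 s2 s1]
Gen 7 (s1^-1): cancels prior s1. Stack: [s3 s1 s2]
Gen 8 (s2^-1): cancels prior s2. Stack: [s3 s1]
Gen 9 (s1^-1): cancels prior s1. Stack: [s3]
Gen 10 (s3^-1): cancels prior s3. Stack: []
Reduced word: (empty)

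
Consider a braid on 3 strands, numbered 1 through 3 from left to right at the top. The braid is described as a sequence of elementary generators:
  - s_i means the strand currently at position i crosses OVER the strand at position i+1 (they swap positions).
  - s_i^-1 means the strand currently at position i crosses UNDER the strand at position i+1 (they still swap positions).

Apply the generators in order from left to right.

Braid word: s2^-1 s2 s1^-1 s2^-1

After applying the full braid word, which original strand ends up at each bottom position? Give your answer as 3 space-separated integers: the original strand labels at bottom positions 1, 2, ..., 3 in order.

Answer: 2 3 1

Derivation:
Gen 1 (s2^-1): strand 2 crosses under strand 3. Perm now: [1 3 2]
Gen 2 (s2): strand 3 crosses over strand 2. Perm now: [1 2 3]
Gen 3 (s1^-1): strand 1 crosses under strand 2. Perm now: [2 1 3]
Gen 4 (s2^-1): strand 1 crosses under strand 3. Perm now: [2 3 1]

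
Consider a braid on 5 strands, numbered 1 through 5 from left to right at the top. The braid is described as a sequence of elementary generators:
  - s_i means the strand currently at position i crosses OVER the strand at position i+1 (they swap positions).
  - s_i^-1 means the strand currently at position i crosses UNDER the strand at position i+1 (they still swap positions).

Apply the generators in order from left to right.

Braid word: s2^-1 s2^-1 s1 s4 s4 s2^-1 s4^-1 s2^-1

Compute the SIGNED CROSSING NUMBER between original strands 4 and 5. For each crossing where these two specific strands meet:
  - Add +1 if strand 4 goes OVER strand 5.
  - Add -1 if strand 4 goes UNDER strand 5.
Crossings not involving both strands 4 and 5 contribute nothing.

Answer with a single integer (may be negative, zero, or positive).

Gen 1: crossing 2x3. Both 4&5? no. Sum: 0
Gen 2: crossing 3x2. Both 4&5? no. Sum: 0
Gen 3: crossing 1x2. Both 4&5? no. Sum: 0
Gen 4: 4 over 5. Both 4&5? yes. Contrib: +1. Sum: 1
Gen 5: 5 over 4. Both 4&5? yes. Contrib: -1. Sum: 0
Gen 6: crossing 1x3. Both 4&5? no. Sum: 0
Gen 7: 4 under 5. Both 4&5? yes. Contrib: -1. Sum: -1
Gen 8: crossing 3x1. Both 4&5? no. Sum: -1

Answer: -1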